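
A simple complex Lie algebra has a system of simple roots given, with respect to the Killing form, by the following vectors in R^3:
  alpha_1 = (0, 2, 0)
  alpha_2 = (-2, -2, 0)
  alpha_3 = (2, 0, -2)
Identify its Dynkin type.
Compute the Cartan integers a_ij = 2(alpha_i, alpha_j)/(alpha_j, alpha_j); the resulting 3x3 Cartan matrix is
[[2, -1, 0], [-2, 2, -1], [0, -1, 2]].
The roots have two lengths (squared-length ratio 2:1); the short ones are alpha_{1}. The associated Dynkin diagram is a chain of 3 nodes with a double edge at one end; the terminal node there is the unique short simple root (B_3), so the type is B_3 (the algebra so(7)).

type B_3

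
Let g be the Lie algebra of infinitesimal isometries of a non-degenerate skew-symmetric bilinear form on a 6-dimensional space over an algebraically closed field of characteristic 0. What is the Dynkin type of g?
C_3

This is sp(6), which has dimension 6(6+1)/2 = 21 and rank 6/2 = 3. In the classification of classical Lie algebras, the symplectic algebra sp(2n) has type C_n; here n = 3, so the Dynkin diagram is a chain of 3 nodes with a double edge at one end; the terminal node there is the unique long simple root (C_3). Hence the type is C_3.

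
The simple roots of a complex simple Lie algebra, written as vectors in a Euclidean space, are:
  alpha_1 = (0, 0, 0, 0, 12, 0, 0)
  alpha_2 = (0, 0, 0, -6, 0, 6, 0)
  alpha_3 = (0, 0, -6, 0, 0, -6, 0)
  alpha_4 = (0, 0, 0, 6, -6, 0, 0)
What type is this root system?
C4

Compute the Cartan integers a_ij = 2(alpha_i, alpha_j)/(alpha_j, alpha_j); the resulting 4x4 Cartan matrix is
[[2, 0, 0, -2], [0, 2, -1, -1], [0, -1, 2, 0], [-1, -1, 0, 2]].
The roots have two lengths (squared-length ratio 2:1); the short ones are alpha_{2,3,4}. The associated Dynkin diagram is a chain of 4 nodes with a double edge at one end; the terminal node there is the unique long simple root (C_4), so the type is C_4 (the algebra sp(8)).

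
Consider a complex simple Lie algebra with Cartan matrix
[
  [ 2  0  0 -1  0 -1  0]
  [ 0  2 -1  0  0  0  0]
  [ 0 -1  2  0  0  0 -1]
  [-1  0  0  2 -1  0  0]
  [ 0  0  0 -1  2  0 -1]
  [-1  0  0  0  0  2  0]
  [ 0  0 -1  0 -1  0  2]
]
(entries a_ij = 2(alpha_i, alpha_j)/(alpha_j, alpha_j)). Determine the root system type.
The matrix has rank 7 with 2's on the diagonal. Reading the off-diagonal entries as Dynkin edges (a single edge where a_ij = a_ji = -1; a double or triple edge where a_ij * a_ji = 2 or 3), the diagram is a chain of 7 nodes with single edges (A_7). One simple-root ordering that puts it in standard form is (alpha_6, alpha_1, alpha_4, alpha_5, alpha_7, alpha_3, alpha_2). So the algebra is type A_7, i.e. sl(8).

A7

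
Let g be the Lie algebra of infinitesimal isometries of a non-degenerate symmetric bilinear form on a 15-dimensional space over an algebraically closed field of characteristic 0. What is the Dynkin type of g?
B_7

This is so(15) with 15 odd, which has dimension 15(15-1)/2 = 105 and rank (15-1)/2 = 7. In the classification of classical Lie algebras, the orthogonal algebra so(2n+1) in an odd number of variables has type B_n; here n = 7, so the Dynkin diagram is a chain of 7 nodes with a double edge at one end; the terminal node there is the unique short simple root (B_7). Hence the type is B_7.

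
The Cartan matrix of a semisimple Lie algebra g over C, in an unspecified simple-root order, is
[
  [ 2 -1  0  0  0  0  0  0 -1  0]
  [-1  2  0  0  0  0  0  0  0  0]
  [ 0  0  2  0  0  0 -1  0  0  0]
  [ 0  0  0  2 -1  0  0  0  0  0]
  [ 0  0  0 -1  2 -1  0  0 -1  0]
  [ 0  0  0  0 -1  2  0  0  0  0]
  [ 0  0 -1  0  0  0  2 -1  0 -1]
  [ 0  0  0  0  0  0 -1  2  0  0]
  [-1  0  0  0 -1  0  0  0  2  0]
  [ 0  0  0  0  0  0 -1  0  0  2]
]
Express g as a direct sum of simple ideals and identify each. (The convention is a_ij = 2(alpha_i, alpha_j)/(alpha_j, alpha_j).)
D_4 ⊕ D_6

The diagram associated to this matrix has two connected components: the simple roots {alpha_3, alpha_7, alpha_8, alpha_10} form a chain of 2 nodes with a fork of two nodes at one end (D_4), and {alpha_1, alpha_2, alpha_4, alpha_5, alpha_6, alpha_9} form a chain of 4 nodes with a fork of two nodes at one end (D_6). A semisimple Lie algebra decomposes uniquely as the direct sum of simple ideals, one per connected component of its Dynkin diagram, so g ≅ D_4 ⊕ D_6 (dimension 28 + 66 = 94).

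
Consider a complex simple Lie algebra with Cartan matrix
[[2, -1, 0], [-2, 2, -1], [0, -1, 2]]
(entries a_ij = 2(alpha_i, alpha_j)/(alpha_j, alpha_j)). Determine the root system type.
B3

The matrix has rank 3 with 2's on the diagonal. Reading the off-diagonal entries as Dynkin edges (a single edge where a_ij = a_ji = -1; a double or triple edge where a_ij * a_ji = 2 or 3), the diagram is a chain of 3 nodes with a double edge at one end; the terminal node there is the unique short simple root (B_3). One simple-root ordering that puts it in standard form is (alpha_3, alpha_2, alpha_1). So the algebra is type B_3, i.e. so(7).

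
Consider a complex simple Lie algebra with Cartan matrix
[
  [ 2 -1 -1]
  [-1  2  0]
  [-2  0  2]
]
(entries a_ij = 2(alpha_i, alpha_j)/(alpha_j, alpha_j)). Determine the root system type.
C3

The matrix has rank 3 with 2's on the diagonal. Reading the off-diagonal entries as Dynkin edges (a single edge where a_ij = a_ji = -1; a double or triple edge where a_ij * a_ji = 2 or 3), the diagram is a chain of 3 nodes with a double edge at one end; the terminal node there is the unique long simple root (C_3). One simple-root ordering that puts it in standard form is (alpha_2, alpha_1, alpha_3). So the algebra is type C_3, i.e. sp(6).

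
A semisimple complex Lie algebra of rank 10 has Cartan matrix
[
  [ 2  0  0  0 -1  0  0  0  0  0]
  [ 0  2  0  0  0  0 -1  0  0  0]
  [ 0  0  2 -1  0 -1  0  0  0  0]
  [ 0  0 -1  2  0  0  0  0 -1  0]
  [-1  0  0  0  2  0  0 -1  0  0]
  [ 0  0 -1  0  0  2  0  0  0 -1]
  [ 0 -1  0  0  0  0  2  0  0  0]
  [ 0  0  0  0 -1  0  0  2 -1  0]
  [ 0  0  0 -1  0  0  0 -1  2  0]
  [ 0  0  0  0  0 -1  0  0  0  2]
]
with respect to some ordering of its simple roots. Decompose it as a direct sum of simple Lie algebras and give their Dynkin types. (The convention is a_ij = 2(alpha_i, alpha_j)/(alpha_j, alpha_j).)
The diagram associated to this matrix has two connected components: the simple roots {alpha_2, alpha_7} form a chain of 2 nodes with single edges (A_2), and {alpha_1, alpha_3, alpha_4, alpha_5, alpha_6, alpha_8, alpha_9, alpha_10} form a chain of 8 nodes with single edges (A_8). A semisimple Lie algebra decomposes uniquely as the direct sum of simple ideals, one per connected component of its Dynkin diagram, so g ≅ A_2 ⊕ A_8 (dimension 8 + 80 = 88).

type A_2 ⊕ type A_8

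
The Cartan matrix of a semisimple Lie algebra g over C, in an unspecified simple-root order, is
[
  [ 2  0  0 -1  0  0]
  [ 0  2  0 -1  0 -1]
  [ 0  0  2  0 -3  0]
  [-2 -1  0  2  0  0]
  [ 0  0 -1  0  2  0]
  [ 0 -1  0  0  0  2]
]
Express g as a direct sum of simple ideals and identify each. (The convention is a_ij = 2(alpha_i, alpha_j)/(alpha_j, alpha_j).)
type B_4 + type G_2

The diagram associated to this matrix has two connected components: the simple roots {alpha_1, alpha_2, alpha_4, alpha_6} form a chain of 4 nodes with a double edge at one end; the terminal node there is the unique short simple root (B_4), and {alpha_3, alpha_5} form two nodes joined by a triple edge (G_2). A semisimple Lie algebra decomposes uniquely as the direct sum of simple ideals, one per connected component of its Dynkin diagram, so g ≅ B_4 ⊕ G_2 (dimension 36 + 14 = 50).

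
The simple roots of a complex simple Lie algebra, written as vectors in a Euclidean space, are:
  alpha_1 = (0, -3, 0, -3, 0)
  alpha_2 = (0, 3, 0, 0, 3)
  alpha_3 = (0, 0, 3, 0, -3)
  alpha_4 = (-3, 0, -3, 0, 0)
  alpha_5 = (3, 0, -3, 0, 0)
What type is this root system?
D5

Compute the Cartan integers a_ij = 2(alpha_i, alpha_j)/(alpha_j, alpha_j); the resulting 5x5 Cartan matrix is
[[2, -1, 0, 0, 0], [-1, 2, -1, 0, 0], [0, -1, 2, -1, -1], [0, 0, -1, 2, 0], [0, 0, -1, 0, 2]].
All simple roots have the same length, so the diagram is simply laced. The associated Dynkin diagram is a chain of 3 nodes with a fork of two nodes at one end (D_5), so the type is D_5 (the algebra so(10)).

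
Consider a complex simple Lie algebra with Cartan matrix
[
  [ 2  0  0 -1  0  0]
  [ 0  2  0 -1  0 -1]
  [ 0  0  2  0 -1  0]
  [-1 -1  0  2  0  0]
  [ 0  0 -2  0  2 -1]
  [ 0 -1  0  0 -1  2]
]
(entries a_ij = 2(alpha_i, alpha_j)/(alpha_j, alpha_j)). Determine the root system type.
The matrix has rank 6 with 2's on the diagonal. Reading the off-diagonal entries as Dynkin edges (a single edge where a_ij = a_ji = -1; a double or triple edge where a_ij * a_ji = 2 or 3), the diagram is a chain of 6 nodes with a double edge at one end; the terminal node there is the unique short simple root (B_6). One simple-root ordering that puts it in standard form is (alpha_1, alpha_4, alpha_2, alpha_6, alpha_5, alpha_3). So the algebra is type B_6, i.e. so(13).

type B_6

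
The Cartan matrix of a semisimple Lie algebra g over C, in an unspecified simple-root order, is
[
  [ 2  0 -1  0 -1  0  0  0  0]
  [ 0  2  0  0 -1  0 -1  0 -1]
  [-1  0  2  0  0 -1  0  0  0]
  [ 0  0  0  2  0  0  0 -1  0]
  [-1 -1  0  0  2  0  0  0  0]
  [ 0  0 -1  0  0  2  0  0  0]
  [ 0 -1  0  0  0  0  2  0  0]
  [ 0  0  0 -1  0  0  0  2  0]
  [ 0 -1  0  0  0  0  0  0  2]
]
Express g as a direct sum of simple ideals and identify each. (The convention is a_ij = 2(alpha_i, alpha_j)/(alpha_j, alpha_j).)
type A_2 ⊕ type D_7

The diagram associated to this matrix has two connected components: the simple roots {alpha_4, alpha_8} form a chain of 2 nodes with single edges (A_2), and {alpha_1, alpha_2, alpha_3, alpha_5, alpha_6, alpha_7, alpha_9} form a chain of 5 nodes with a fork of two nodes at one end (D_7). A semisimple Lie algebra decomposes uniquely as the direct sum of simple ideals, one per connected component of its Dynkin diagram, so g ≅ A_2 ⊕ D_7 (dimension 8 + 91 = 99).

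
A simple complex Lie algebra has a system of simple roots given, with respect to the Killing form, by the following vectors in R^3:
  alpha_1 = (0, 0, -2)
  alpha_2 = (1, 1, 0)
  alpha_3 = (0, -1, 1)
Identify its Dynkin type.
Compute the Cartan integers a_ij = 2(alpha_i, alpha_j)/(alpha_j, alpha_j); the resulting 3x3 Cartan matrix is
[[2, 0, -2], [0, 2, -1], [-1, -1, 2]].
The roots have two lengths (squared-length ratio 2:1); the short ones are alpha_{2,3}. The associated Dynkin diagram is a chain of 3 nodes with a double edge at one end; the terminal node there is the unique long simple root (C_3), so the type is C_3 (the algebra sp(6)).

C_3 (sp(6))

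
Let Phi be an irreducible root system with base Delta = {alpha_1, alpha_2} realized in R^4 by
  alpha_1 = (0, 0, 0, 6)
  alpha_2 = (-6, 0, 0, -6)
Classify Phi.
B_2

Compute the Cartan integers a_ij = 2(alpha_i, alpha_j)/(alpha_j, alpha_j); the resulting 2x2 Cartan matrix is
[[2, -1], [-2, 2]].
The roots have two lengths (squared-length ratio 2:1); the short ones are alpha_{1}. The associated Dynkin diagram is a chain of 2 nodes with a double edge at one end; the terminal node there is the unique short simple root (B_2), so the type is B_2 (the algebra so(5)).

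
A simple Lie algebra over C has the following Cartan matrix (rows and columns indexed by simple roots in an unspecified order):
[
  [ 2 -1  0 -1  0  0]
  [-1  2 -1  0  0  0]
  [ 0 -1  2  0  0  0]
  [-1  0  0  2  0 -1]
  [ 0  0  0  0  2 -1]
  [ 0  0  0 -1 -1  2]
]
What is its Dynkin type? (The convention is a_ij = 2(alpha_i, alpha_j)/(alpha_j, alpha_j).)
A_6 (sl(7))

The matrix has rank 6 with 2's on the diagonal. Reading the off-diagonal entries as Dynkin edges (a single edge where a_ij = a_ji = -1; a double or triple edge where a_ij * a_ji = 2 or 3), the diagram is a chain of 6 nodes with single edges (A_6). One simple-root ordering that puts it in standard form is (alpha_5, alpha_6, alpha_4, alpha_1, alpha_2, alpha_3). So the algebra is type A_6, i.e. sl(7).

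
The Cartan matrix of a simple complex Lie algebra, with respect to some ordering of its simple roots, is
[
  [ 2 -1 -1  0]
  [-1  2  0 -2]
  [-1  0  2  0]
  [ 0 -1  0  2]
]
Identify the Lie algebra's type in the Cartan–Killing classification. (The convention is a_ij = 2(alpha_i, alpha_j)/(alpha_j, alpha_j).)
type B_4

The matrix has rank 4 with 2's on the diagonal. Reading the off-diagonal entries as Dynkin edges (a single edge where a_ij = a_ji = -1; a double or triple edge where a_ij * a_ji = 2 or 3), the diagram is a chain of 4 nodes with a double edge at one end; the terminal node there is the unique short simple root (B_4). One simple-root ordering that puts it in standard form is (alpha_3, alpha_1, alpha_2, alpha_4). So the algebra is type B_4, i.e. so(9).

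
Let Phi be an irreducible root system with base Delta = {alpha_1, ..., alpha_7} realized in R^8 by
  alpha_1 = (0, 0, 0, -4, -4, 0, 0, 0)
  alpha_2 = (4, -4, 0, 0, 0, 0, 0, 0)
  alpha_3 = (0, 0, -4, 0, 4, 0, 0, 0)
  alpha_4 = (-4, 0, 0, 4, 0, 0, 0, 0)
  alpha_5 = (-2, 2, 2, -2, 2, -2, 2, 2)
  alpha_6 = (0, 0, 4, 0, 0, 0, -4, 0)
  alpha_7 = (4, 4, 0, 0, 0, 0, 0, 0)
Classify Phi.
Compute the Cartan integers a_ij = 2(alpha_i, alpha_j)/(alpha_j, alpha_j); the resulting 7x7 Cartan matrix is
[[2, 0, -1, -1, 0, 0, 0], [0, 2, 0, -1, -1, 0, 0], [-1, 0, 2, 0, 0, -1, 0], [-1, -1, 0, 2, 0, 0, -1], [0, -1, 0, 0, 2, 0, 0], [0, 0, -1, 0, 0, 2, 0], [0, 0, 0, -1, 0, 0, 2]].
All simple roots have the same length, so the diagram is simply laced. The associated Dynkin diagram is a chain of 6 nodes with one extra node attached to the third node from one end (E_7), so the type is E_7.

type E_7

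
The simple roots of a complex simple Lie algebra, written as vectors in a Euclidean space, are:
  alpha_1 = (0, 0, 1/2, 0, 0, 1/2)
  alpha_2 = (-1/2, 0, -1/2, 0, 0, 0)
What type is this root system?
type A_2

Compute the Cartan integers a_ij = 2(alpha_i, alpha_j)/(alpha_j, alpha_j); the resulting 2x2 Cartan matrix is
[[2, -1], [-1, 2]].
All simple roots have the same length, so the diagram is simply laced. The associated Dynkin diagram is a chain of 2 nodes with single edges (A_2), so the type is A_2 (the algebra sl(3)).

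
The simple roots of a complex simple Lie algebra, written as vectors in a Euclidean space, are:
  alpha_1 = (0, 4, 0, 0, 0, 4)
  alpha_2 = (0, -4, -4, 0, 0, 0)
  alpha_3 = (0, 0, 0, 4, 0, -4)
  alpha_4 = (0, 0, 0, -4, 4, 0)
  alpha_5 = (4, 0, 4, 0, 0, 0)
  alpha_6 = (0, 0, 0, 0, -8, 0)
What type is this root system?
C6

Compute the Cartan integers a_ij = 2(alpha_i, alpha_j)/(alpha_j, alpha_j); the resulting 6x6 Cartan matrix is
[[2, -1, -1, 0, 0, 0], [-1, 2, 0, 0, -1, 0], [-1, 0, 2, -1, 0, 0], [0, 0, -1, 2, 0, -1], [0, -1, 0, 0, 2, 0], [0, 0, 0, -2, 0, 2]].
The roots have two lengths (squared-length ratio 2:1); the short ones are alpha_{1,2,3,4,5}. The associated Dynkin diagram is a chain of 6 nodes with a double edge at one end; the terminal node there is the unique long simple root (C_6), so the type is C_6 (the algebra sp(12)).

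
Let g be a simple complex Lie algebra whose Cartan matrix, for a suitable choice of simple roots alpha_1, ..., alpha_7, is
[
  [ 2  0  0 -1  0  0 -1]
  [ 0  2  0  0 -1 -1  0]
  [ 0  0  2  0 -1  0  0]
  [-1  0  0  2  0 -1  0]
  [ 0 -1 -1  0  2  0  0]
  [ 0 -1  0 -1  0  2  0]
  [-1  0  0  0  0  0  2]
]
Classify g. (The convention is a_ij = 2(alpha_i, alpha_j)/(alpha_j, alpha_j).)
The matrix has rank 7 with 2's on the diagonal. Reading the off-diagonal entries as Dynkin edges (a single edge where a_ij = a_ji = -1; a double or triple edge where a_ij * a_ji = 2 or 3), the diagram is a chain of 7 nodes with single edges (A_7). One simple-root ordering that puts it in standard form is (alpha_3, alpha_5, alpha_2, alpha_6, alpha_4, alpha_1, alpha_7). So the algebra is type A_7, i.e. sl(8).

type A_7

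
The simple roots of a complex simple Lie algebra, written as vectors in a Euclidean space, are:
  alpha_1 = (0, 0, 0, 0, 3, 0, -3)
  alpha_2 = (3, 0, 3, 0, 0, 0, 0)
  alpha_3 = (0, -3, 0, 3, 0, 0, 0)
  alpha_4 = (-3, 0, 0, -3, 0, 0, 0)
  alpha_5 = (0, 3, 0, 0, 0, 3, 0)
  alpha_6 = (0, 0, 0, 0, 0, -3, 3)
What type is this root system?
type A_6

Compute the Cartan integers a_ij = 2(alpha_i, alpha_j)/(alpha_j, alpha_j); the resulting 6x6 Cartan matrix is
[[2, 0, 0, 0, 0, -1], [0, 2, 0, -1, 0, 0], [0, 0, 2, -1, -1, 0], [0, -1, -1, 2, 0, 0], [0, 0, -1, 0, 2, -1], [-1, 0, 0, 0, -1, 2]].
All simple roots have the same length, so the diagram is simply laced. The associated Dynkin diagram is a chain of 6 nodes with single edges (A_6), so the type is A_6 (the algebra sl(7)).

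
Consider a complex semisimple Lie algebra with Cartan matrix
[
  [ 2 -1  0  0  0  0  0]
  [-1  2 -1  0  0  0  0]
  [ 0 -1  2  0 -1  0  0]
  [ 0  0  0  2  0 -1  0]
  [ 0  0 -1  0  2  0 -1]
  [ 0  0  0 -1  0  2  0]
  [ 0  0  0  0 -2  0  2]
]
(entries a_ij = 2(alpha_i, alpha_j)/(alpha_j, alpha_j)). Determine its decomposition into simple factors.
The diagram associated to this matrix has two connected components: the simple roots {alpha_4, alpha_6} form a chain of 2 nodes with single edges (A_2), and {alpha_1, alpha_2, alpha_3, alpha_5, alpha_7} form a chain of 5 nodes with a double edge at one end; the terminal node there is the unique long simple root (C_5). A semisimple Lie algebra decomposes uniquely as the direct sum of simple ideals, one per connected component of its Dynkin diagram, so g ≅ A_2 ⊕ C_5 (dimension 8 + 55 = 63).

A_2 (sl(3)) + C_5 (sp(10))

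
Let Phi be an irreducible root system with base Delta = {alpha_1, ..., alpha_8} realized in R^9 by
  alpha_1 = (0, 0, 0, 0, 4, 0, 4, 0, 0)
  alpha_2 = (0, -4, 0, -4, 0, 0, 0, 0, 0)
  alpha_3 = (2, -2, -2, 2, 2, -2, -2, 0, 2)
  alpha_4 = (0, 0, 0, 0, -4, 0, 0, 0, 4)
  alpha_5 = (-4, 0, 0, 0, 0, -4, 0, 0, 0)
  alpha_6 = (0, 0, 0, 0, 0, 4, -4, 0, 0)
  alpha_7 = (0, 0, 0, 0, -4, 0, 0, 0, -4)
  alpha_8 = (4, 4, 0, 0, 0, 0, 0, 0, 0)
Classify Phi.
E_8

Compute the Cartan integers a_ij = 2(alpha_i, alpha_j)/(alpha_j, alpha_j); the resulting 8x8 Cartan matrix is
[[2, 0, 0, -1, 0, -1, -1, 0], [0, 2, 0, 0, 0, 0, 0, -1], [0, 0, 2, 0, 0, 0, -1, 0], [-1, 0, 0, 2, 0, 0, 0, 0], [0, 0, 0, 0, 2, -1, 0, -1], [-1, 0, 0, 0, -1, 2, 0, 0], [-1, 0, -1, 0, 0, 0, 2, 0], [0, -1, 0, 0, -1, 0, 0, 2]].
All simple roots have the same length, so the diagram is simply laced. The associated Dynkin diagram is a chain of 7 nodes with one extra node attached to the third node from one end (E_8), so the type is E_8.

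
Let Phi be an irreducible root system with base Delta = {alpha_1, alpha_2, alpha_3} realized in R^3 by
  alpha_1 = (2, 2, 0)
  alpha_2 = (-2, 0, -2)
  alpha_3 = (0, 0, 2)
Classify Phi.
B_3 (so(7))

Compute the Cartan integers a_ij = 2(alpha_i, alpha_j)/(alpha_j, alpha_j); the resulting 3x3 Cartan matrix is
[[2, -1, 0], [-1, 2, -2], [0, -1, 2]].
The roots have two lengths (squared-length ratio 2:1); the short ones are alpha_{3}. The associated Dynkin diagram is a chain of 3 nodes with a double edge at one end; the terminal node there is the unique short simple root (B_3), so the type is B_3 (the algebra so(7)).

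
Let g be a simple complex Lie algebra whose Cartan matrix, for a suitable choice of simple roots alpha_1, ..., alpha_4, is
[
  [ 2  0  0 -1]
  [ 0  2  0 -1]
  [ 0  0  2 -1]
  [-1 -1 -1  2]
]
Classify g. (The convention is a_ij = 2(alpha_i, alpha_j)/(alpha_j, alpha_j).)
D4

The matrix has rank 4 with 2's on the diagonal. Reading the off-diagonal entries as Dynkin edges (a single edge where a_ij = a_ji = -1; a double or triple edge where a_ij * a_ji = 2 or 3), the diagram is a chain of 2 nodes with a fork of two nodes at one end (D_4). One simple-root ordering that puts it in standard form is (alpha_3, alpha_4, alpha_1, alpha_2). So the algebra is type D_4, i.e. so(8).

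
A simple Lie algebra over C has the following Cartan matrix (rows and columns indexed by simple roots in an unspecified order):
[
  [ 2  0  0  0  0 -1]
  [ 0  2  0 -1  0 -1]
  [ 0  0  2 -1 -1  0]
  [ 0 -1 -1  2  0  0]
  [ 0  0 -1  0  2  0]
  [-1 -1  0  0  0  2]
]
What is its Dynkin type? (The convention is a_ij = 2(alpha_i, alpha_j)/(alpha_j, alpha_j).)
A_6

The matrix has rank 6 with 2's on the diagonal. Reading the off-diagonal entries as Dynkin edges (a single edge where a_ij = a_ji = -1; a double or triple edge where a_ij * a_ji = 2 or 3), the diagram is a chain of 6 nodes with single edges (A_6). One simple-root ordering that puts it in standard form is (alpha_1, alpha_6, alpha_2, alpha_4, alpha_3, alpha_5). So the algebra is type A_6, i.e. sl(7).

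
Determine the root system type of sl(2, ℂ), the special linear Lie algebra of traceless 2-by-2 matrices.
This is sl(2), which has dimension 2^2 - 1 = 3 and rank 2 - 1 = 1 (a Cartan subalgebra is the diagonal traceless matrices). In the classification of classical Lie algebras, the special linear algebra sl(n+1) has type A_n; here n = 1, so the Dynkin diagram is a chain of 1 nodes with single edges (A_1). Hence the type is A_1.

A1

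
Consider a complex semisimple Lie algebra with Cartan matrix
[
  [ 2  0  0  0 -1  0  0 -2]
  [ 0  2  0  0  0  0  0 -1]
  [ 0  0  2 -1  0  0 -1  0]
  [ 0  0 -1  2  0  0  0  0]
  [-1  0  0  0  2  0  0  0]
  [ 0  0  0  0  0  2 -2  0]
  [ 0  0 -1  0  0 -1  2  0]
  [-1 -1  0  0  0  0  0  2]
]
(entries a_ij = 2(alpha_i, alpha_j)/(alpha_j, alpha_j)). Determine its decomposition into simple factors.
The diagram associated to this matrix has two connected components: the simple roots {alpha_3, alpha_4, alpha_6, alpha_7} form a chain of 4 nodes with a double edge at one end; the terminal node there is the unique long simple root (C_4), and {alpha_1, alpha_2, alpha_5, alpha_8} form a chain of 4 nodes with a double edge between the middle two (F_4). A semisimple Lie algebra decomposes uniquely as the direct sum of simple ideals, one per connected component of its Dynkin diagram, so g ≅ C_4 ⊕ F_4 (dimension 36 + 52 = 88).

type C_4 + type F_4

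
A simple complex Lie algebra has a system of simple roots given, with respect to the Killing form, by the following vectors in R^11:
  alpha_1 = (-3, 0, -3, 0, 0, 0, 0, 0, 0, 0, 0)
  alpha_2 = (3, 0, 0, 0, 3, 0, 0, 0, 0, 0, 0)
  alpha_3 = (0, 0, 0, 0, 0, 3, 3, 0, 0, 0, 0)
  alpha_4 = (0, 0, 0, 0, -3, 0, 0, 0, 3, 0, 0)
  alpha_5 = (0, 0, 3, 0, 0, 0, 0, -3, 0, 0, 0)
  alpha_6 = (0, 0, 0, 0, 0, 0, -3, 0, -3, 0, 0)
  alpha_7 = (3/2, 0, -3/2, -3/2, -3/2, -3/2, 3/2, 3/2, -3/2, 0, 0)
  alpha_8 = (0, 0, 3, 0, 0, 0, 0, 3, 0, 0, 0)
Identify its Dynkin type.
E_8

Compute the Cartan integers a_ij = 2(alpha_i, alpha_j)/(alpha_j, alpha_j); the resulting 8x8 Cartan matrix is
[[2, -1, 0, 0, -1, 0, 0, -1], [-1, 2, 0, -1, 0, 0, 0, 0], [0, 0, 2, 0, 0, -1, 0, 0], [0, -1, 0, 2, 0, -1, 0, 0], [-1, 0, 0, 0, 2, 0, -1, 0], [0, 0, -1, -1, 0, 2, 0, 0], [0, 0, 0, 0, -1, 0, 2, 0], [-1, 0, 0, 0, 0, 0, 0, 2]].
All simple roots have the same length, so the diagram is simply laced. The associated Dynkin diagram is a chain of 7 nodes with one extra node attached to the third node from one end (E_8), so the type is E_8.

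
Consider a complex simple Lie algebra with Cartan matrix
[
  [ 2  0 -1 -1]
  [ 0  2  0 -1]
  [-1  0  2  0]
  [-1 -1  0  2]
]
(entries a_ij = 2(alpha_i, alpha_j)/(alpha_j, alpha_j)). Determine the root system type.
The matrix has rank 4 with 2's on the diagonal. Reading the off-diagonal entries as Dynkin edges (a single edge where a_ij = a_ji = -1; a double or triple edge where a_ij * a_ji = 2 or 3), the diagram is a chain of 4 nodes with single edges (A_4). One simple-root ordering that puts it in standard form is (alpha_2, alpha_4, alpha_1, alpha_3). So the algebra is type A_4, i.e. sl(5).

A_4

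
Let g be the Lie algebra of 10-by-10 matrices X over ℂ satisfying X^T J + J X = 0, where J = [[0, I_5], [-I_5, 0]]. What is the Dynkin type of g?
type C_5

This is sp(10), which has dimension 10(10+1)/2 = 55 and rank 10/2 = 5. In the classification of classical Lie algebras, the symplectic algebra sp(2n) has type C_n; here n = 5, so the Dynkin diagram is a chain of 5 nodes with a double edge at one end; the terminal node there is the unique long simple root (C_5). Hence the type is C_5.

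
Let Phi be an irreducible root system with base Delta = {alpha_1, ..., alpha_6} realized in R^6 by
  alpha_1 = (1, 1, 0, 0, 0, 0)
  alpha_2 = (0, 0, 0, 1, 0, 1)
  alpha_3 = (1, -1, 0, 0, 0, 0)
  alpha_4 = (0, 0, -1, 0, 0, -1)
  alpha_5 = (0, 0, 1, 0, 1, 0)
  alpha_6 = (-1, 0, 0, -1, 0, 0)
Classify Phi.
Compute the Cartan integers a_ij = 2(alpha_i, alpha_j)/(alpha_j, alpha_j); the resulting 6x6 Cartan matrix is
[[2, 0, 0, 0, 0, -1], [0, 2, 0, -1, 0, -1], [0, 0, 2, 0, 0, -1], [0, -1, 0, 2, -1, 0], [0, 0, 0, -1, 2, 0], [-1, -1, -1, 0, 0, 2]].
All simple roots have the same length, so the diagram is simply laced. The associated Dynkin diagram is a chain of 4 nodes with a fork of two nodes at one end (D_6), so the type is D_6 (the algebra so(12)).

D_6 (so(12))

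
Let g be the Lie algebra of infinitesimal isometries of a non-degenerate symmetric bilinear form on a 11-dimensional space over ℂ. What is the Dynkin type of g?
This is so(11) with 11 odd, which has dimension 11(11-1)/2 = 55 and rank (11-1)/2 = 5. In the classification of classical Lie algebras, the orthogonal algebra so(2n+1) in an odd number of variables has type B_n; here n = 5, so the Dynkin diagram is a chain of 5 nodes with a double edge at one end; the terminal node there is the unique short simple root (B_5). Hence the type is B_5.

B_5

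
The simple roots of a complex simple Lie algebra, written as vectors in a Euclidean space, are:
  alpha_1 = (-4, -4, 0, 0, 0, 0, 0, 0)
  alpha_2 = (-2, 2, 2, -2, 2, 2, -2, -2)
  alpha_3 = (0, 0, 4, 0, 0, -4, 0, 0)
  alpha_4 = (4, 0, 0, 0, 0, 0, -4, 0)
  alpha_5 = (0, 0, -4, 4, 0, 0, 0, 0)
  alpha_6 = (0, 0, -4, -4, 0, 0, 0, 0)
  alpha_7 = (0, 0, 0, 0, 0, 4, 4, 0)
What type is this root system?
Compute the Cartan integers a_ij = 2(alpha_i, alpha_j)/(alpha_j, alpha_j); the resulting 7x7 Cartan matrix is
[[2, 0, 0, -1, 0, 0, 0], [0, 2, 0, 0, -1, 0, 0], [0, 0, 2, 0, -1, -1, -1], [-1, 0, 0, 2, 0, 0, -1], [0, -1, -1, 0, 2, 0, 0], [0, 0, -1, 0, 0, 2, 0], [0, 0, -1, -1, 0, 0, 2]].
All simple roots have the same length, so the diagram is simply laced. The associated Dynkin diagram is a chain of 6 nodes with one extra node attached to the third node from one end (E_7), so the type is E_7.

E_7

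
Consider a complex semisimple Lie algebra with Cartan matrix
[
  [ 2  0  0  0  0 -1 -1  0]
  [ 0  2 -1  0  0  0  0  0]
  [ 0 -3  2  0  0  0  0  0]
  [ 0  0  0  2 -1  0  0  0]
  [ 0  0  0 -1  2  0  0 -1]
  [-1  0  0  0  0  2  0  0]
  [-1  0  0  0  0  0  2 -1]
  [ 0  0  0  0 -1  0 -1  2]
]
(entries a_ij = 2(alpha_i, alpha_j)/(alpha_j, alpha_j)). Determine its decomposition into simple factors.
The diagram associated to this matrix has two connected components: the simple roots {alpha_1, alpha_4, alpha_5, alpha_6, alpha_7, alpha_8} form a chain of 6 nodes with single edges (A_6), and {alpha_2, alpha_3} form two nodes joined by a triple edge (G_2). A semisimple Lie algebra decomposes uniquely as the direct sum of simple ideals, one per connected component of its Dynkin diagram, so g ≅ A_6 ⊕ G_2 (dimension 48 + 14 = 62).

A_6 + G_2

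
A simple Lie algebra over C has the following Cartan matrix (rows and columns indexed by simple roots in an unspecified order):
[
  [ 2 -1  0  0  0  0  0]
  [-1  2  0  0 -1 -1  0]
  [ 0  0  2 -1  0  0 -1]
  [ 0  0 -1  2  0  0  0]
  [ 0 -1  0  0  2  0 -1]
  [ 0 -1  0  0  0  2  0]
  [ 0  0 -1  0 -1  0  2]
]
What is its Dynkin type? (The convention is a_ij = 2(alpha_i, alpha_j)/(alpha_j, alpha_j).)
D_7

The matrix has rank 7 with 2's on the diagonal. Reading the off-diagonal entries as Dynkin edges (a single edge where a_ij = a_ji = -1; a double or triple edge where a_ij * a_ji = 2 or 3), the diagram is a chain of 5 nodes with a fork of two nodes at one end (D_7). One simple-root ordering that puts it in standard form is (alpha_4, alpha_3, alpha_7, alpha_5, alpha_2, alpha_1, alpha_6). So the algebra is type D_7, i.e. so(14).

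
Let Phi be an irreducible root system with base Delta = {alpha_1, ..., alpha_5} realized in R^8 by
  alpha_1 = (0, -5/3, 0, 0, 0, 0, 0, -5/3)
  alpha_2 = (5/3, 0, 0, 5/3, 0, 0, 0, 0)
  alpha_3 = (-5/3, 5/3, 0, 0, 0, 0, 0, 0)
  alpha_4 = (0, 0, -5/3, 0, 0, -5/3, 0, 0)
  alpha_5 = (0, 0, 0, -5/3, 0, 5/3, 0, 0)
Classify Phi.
A_5

Compute the Cartan integers a_ij = 2(alpha_i, alpha_j)/(alpha_j, alpha_j); the resulting 5x5 Cartan matrix is
[[2, 0, -1, 0, 0], [0, 2, -1, 0, -1], [-1, -1, 2, 0, 0], [0, 0, 0, 2, -1], [0, -1, 0, -1, 2]].
All simple roots have the same length, so the diagram is simply laced. The associated Dynkin diagram is a chain of 5 nodes with single edges (A_5), so the type is A_5 (the algebra sl(6)).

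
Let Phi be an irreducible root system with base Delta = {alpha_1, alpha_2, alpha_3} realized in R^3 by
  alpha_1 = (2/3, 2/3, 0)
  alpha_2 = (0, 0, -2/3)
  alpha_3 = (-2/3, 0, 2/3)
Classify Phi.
Compute the Cartan integers a_ij = 2(alpha_i, alpha_j)/(alpha_j, alpha_j); the resulting 3x3 Cartan matrix is
[[2, 0, -1], [0, 2, -1], [-1, -2, 2]].
The roots have two lengths (squared-length ratio 2:1); the short ones are alpha_{2}. The associated Dynkin diagram is a chain of 3 nodes with a double edge at one end; the terminal node there is the unique short simple root (B_3), so the type is B_3 (the algebra so(7)).

type B_3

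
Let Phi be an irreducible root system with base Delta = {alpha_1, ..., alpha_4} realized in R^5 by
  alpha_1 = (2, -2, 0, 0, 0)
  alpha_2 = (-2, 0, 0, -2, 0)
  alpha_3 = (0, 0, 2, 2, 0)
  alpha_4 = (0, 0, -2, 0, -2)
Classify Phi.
Compute the Cartan integers a_ij = 2(alpha_i, alpha_j)/(alpha_j, alpha_j); the resulting 4x4 Cartan matrix is
[[2, -1, 0, 0], [-1, 2, -1, 0], [0, -1, 2, -1], [0, 0, -1, 2]].
All simple roots have the same length, so the diagram is simply laced. The associated Dynkin diagram is a chain of 4 nodes with single edges (A_4), so the type is A_4 (the algebra sl(5)).

A4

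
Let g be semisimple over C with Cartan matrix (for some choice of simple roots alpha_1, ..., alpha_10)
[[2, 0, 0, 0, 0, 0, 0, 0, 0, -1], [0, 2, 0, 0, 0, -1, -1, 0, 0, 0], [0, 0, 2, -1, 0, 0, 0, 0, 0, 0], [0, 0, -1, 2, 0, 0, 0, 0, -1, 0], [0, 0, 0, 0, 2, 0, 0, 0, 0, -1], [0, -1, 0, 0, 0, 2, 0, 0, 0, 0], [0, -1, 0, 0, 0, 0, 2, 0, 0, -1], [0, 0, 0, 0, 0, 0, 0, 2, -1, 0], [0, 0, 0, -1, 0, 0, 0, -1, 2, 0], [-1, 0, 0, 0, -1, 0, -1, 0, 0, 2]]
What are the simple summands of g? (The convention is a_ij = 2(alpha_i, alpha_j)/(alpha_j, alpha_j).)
The diagram associated to this matrix has two connected components: the simple roots {alpha_3, alpha_4, alpha_8, alpha_9} form a chain of 4 nodes with single edges (A_4), and {alpha_1, alpha_2, alpha_5, alpha_6, alpha_7, alpha_10} form a chain of 4 nodes with a fork of two nodes at one end (D_6). A semisimple Lie algebra decomposes uniquely as the direct sum of simple ideals, one per connected component of its Dynkin diagram, so g ≅ A_4 ⊕ D_6 (dimension 24 + 66 = 90).

A4 ⊕ D6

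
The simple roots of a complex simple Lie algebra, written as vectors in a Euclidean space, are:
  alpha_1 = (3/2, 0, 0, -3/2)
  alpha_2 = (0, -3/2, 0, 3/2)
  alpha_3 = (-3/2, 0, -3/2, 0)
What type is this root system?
Compute the Cartan integers a_ij = 2(alpha_i, alpha_j)/(alpha_j, alpha_j); the resulting 3x3 Cartan matrix is
[[2, -1, -1], [-1, 2, 0], [-1, 0, 2]].
All simple roots have the same length, so the diagram is simply laced. The associated Dynkin diagram is a chain of 3 nodes with single edges (A_3), so the type is A_3 (the algebra sl(4)).

A3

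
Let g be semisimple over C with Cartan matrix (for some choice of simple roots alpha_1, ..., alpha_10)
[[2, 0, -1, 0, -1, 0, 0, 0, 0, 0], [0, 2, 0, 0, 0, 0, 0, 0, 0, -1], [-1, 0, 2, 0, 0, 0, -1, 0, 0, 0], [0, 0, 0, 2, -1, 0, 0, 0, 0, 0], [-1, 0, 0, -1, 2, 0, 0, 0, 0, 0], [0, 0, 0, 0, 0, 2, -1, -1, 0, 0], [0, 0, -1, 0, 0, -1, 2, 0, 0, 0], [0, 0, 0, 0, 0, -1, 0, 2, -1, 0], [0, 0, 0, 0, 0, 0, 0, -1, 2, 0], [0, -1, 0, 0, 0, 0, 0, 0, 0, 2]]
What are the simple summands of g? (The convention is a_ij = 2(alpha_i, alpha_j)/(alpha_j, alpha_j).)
A_2 ⊕ A_8

The diagram associated to this matrix has two connected components: the simple roots {alpha_2, alpha_10} form a chain of 2 nodes with single edges (A_2), and {alpha_1, alpha_3, alpha_4, alpha_5, alpha_6, alpha_7, alpha_8, alpha_9} form a chain of 8 nodes with single edges (A_8). A semisimple Lie algebra decomposes uniquely as the direct sum of simple ideals, one per connected component of its Dynkin diagram, so g ≅ A_2 ⊕ A_8 (dimension 8 + 80 = 88).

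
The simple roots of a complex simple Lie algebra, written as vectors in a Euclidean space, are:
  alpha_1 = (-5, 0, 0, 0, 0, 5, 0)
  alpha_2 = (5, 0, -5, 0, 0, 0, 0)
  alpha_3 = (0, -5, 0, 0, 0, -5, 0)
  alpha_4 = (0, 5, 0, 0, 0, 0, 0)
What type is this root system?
Compute the Cartan integers a_ij = 2(alpha_i, alpha_j)/(alpha_j, alpha_j); the resulting 4x4 Cartan matrix is
[[2, -1, -1, 0], [-1, 2, 0, 0], [-1, 0, 2, -2], [0, 0, -1, 2]].
The roots have two lengths (squared-length ratio 2:1); the short ones are alpha_{4}. The associated Dynkin diagram is a chain of 4 nodes with a double edge at one end; the terminal node there is the unique short simple root (B_4), so the type is B_4 (the algebra so(9)).

B_4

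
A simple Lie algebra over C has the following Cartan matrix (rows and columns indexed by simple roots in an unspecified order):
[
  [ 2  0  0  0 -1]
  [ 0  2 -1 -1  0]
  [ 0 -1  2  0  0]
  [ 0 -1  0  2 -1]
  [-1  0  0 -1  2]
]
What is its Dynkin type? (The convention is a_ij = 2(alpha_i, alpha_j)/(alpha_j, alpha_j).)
The matrix has rank 5 with 2's on the diagonal. Reading the off-diagonal entries as Dynkin edges (a single edge where a_ij = a_ji = -1; a double or triple edge where a_ij * a_ji = 2 or 3), the diagram is a chain of 5 nodes with single edges (A_5). One simple-root ordering that puts it in standard form is (alpha_1, alpha_5, alpha_4, alpha_2, alpha_3). So the algebra is type A_5, i.e. sl(6).

A_5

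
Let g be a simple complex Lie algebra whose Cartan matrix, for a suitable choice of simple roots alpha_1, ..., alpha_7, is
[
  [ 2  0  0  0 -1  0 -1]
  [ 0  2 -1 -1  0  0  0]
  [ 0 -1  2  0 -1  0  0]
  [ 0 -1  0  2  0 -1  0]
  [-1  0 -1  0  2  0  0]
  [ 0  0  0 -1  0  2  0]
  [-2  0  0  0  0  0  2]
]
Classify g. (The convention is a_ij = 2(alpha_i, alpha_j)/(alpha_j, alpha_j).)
The matrix has rank 7 with 2's on the diagonal. Reading the off-diagonal entries as Dynkin edges (a single edge where a_ij = a_ji = -1; a double or triple edge where a_ij * a_ji = 2 or 3), the diagram is a chain of 7 nodes with a double edge at one end; the terminal node there is the unique long simple root (C_7). One simple-root ordering that puts it in standard form is (alpha_6, alpha_4, alpha_2, alpha_3, alpha_5, alpha_1, alpha_7). So the algebra is type C_7, i.e. sp(14).

C_7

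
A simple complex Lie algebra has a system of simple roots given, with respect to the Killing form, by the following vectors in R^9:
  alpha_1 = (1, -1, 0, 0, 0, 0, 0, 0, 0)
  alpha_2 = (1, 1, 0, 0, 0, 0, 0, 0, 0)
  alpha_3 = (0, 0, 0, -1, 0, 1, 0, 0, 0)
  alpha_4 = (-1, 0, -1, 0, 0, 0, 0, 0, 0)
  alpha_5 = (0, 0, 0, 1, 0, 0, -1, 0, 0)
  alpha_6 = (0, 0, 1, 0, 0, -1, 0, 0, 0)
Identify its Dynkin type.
D_6

Compute the Cartan integers a_ij = 2(alpha_i, alpha_j)/(alpha_j, alpha_j); the resulting 6x6 Cartan matrix is
[[2, 0, 0, -1, 0, 0], [0, 2, 0, -1, 0, 0], [0, 0, 2, 0, -1, -1], [-1, -1, 0, 2, 0, -1], [0, 0, -1, 0, 2, 0], [0, 0, -1, -1, 0, 2]].
All simple roots have the same length, so the diagram is simply laced. The associated Dynkin diagram is a chain of 4 nodes with a fork of two nodes at one end (D_6), so the type is D_6 (the algebra so(12)).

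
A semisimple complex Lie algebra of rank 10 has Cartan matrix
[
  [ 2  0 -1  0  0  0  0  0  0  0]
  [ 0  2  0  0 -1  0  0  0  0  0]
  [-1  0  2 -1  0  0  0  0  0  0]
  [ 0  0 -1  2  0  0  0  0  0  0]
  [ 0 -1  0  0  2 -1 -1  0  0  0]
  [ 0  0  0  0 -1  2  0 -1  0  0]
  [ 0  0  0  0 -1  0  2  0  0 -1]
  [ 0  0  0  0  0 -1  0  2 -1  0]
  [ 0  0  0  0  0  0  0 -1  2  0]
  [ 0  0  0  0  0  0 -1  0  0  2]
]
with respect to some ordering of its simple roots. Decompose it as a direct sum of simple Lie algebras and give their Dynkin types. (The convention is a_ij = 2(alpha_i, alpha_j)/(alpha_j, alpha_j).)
The diagram associated to this matrix has two connected components: the simple roots {alpha_1, alpha_3, alpha_4} form a chain of 3 nodes with single edges (A_3), and {alpha_2, alpha_5, alpha_6, alpha_7, alpha_8, alpha_9, alpha_10} form a chain of 6 nodes with one extra node attached to the third node from one end (E_7). A semisimple Lie algebra decomposes uniquely as the direct sum of simple ideals, one per connected component of its Dynkin diagram, so g ≅ A_3 ⊕ E_7 (dimension 15 + 133 = 148).

A3 + E7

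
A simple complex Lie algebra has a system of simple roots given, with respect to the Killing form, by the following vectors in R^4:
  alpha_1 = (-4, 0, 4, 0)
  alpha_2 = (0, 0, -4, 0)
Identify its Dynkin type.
B_2

Compute the Cartan integers a_ij = 2(alpha_i, alpha_j)/(alpha_j, alpha_j); the resulting 2x2 Cartan matrix is
[[2, -2], [-1, 2]].
The roots have two lengths (squared-length ratio 2:1); the short ones are alpha_{2}. The associated Dynkin diagram is a chain of 2 nodes with a double edge at one end; the terminal node there is the unique short simple root (B_2), so the type is B_2 (the algebra so(5)).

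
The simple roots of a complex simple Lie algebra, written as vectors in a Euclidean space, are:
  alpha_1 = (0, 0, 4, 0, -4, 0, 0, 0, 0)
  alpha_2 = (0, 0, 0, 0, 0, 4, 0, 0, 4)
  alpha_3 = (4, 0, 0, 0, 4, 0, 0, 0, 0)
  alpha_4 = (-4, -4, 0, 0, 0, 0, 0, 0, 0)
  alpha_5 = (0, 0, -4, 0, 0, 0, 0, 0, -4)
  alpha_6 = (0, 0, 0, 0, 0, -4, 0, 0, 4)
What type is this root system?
D_6 (so(12))

Compute the Cartan integers a_ij = 2(alpha_i, alpha_j)/(alpha_j, alpha_j); the resulting 6x6 Cartan matrix is
[[2, 0, -1, 0, -1, 0], [0, 2, 0, 0, -1, 0], [-1, 0, 2, -1, 0, 0], [0, 0, -1, 2, 0, 0], [-1, -1, 0, 0, 2, -1], [0, 0, 0, 0, -1, 2]].
All simple roots have the same length, so the diagram is simply laced. The associated Dynkin diagram is a chain of 4 nodes with a fork of two nodes at one end (D_6), so the type is D_6 (the algebra so(12)).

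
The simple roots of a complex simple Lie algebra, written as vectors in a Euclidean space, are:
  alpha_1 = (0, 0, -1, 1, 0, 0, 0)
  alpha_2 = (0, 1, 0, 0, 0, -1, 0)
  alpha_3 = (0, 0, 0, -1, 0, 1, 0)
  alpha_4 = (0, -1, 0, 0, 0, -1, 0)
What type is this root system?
Compute the Cartan integers a_ij = 2(alpha_i, alpha_j)/(alpha_j, alpha_j); the resulting 4x4 Cartan matrix is
[[2, 0, -1, 0], [0, 2, -1, 0], [-1, -1, 2, -1], [0, 0, -1, 2]].
All simple roots have the same length, so the diagram is simply laced. The associated Dynkin diagram is a chain of 2 nodes with a fork of two nodes at one end (D_4), so the type is D_4 (the algebra so(8)).

D4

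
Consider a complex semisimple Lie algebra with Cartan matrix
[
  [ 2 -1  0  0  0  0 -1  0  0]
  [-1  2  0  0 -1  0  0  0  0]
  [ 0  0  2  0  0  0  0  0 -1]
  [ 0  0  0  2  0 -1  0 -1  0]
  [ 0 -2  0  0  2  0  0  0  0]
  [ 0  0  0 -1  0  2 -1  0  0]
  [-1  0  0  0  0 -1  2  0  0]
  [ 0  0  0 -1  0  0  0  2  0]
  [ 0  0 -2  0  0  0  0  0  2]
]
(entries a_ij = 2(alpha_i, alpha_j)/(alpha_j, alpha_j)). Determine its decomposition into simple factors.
The diagram associated to this matrix has two connected components: the simple roots {alpha_3, alpha_9} form a chain of 2 nodes with a double edge at one end; the terminal node there is the unique short simple root (B_2), and {alpha_1, alpha_2, alpha_4, alpha_5, alpha_6, alpha_7, alpha_8} form a chain of 7 nodes with a double edge at one end; the terminal node there is the unique long simple root (C_7). A semisimple Lie algebra decomposes uniquely as the direct sum of simple ideals, one per connected component of its Dynkin diagram, so g ≅ B_2 ⊕ C_7 (dimension 10 + 105 = 115).

type B_2 + type C_7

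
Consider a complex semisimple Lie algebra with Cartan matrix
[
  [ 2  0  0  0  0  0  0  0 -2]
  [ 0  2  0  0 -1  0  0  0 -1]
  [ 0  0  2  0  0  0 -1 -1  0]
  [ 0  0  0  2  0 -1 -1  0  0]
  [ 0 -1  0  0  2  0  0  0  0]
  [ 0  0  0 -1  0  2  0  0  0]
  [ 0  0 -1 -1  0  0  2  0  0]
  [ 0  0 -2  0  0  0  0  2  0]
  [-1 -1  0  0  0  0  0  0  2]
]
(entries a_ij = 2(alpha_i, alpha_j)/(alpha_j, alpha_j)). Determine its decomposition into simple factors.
C_4 (sp(8)) ⊕ C_5 (sp(10))

The diagram associated to this matrix has two connected components: the simple roots {alpha_1, alpha_2, alpha_5, alpha_9} form a chain of 4 nodes with a double edge at one end; the terminal node there is the unique long simple root (C_4), and {alpha_3, alpha_4, alpha_6, alpha_7, alpha_8} form a chain of 5 nodes with a double edge at one end; the terminal node there is the unique long simple root (C_5). A semisimple Lie algebra decomposes uniquely as the direct sum of simple ideals, one per connected component of its Dynkin diagram, so g ≅ C_4 ⊕ C_5 (dimension 36 + 55 = 91).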